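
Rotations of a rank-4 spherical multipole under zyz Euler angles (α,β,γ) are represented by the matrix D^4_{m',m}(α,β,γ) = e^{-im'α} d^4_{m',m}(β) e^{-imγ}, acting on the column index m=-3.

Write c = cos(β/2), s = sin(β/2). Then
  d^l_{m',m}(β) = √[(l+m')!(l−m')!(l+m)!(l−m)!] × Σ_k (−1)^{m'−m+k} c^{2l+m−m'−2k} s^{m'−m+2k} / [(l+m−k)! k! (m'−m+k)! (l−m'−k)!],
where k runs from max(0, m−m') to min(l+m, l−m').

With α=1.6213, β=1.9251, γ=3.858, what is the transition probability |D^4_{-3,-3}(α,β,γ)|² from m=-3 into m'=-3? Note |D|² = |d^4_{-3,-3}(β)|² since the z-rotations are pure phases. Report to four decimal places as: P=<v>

Split into d^4_{-3,-3}(β=1.9251) × two z-phases.
c=cos(1.9251/2)=0.571429, s=sin(1.9251/2)=0.820651; N=√[1·5040·1·5040]=5040.000000
The bounds max(0,m−m')=0 and min(l+m,l−m')=1 give 2 terms
  k=0: (−1)^0·5040.0000/(5040)·0.5714^8·0.8207^0 = +0.011368
  k=1: (−1)^1·5040.0000/(720)·0.5714^6·0.8207^2 = -0.164131
d^4_{-3,-3}(1.9251) = +0.011368 -0.164131 = -0.152762
|D^4_{-3,-3}|² = |d^4_{-3,-3}(β)|² = (-0.152762)² = 0.023336 (the z-rotation phases have unit modulus)

P=0.0233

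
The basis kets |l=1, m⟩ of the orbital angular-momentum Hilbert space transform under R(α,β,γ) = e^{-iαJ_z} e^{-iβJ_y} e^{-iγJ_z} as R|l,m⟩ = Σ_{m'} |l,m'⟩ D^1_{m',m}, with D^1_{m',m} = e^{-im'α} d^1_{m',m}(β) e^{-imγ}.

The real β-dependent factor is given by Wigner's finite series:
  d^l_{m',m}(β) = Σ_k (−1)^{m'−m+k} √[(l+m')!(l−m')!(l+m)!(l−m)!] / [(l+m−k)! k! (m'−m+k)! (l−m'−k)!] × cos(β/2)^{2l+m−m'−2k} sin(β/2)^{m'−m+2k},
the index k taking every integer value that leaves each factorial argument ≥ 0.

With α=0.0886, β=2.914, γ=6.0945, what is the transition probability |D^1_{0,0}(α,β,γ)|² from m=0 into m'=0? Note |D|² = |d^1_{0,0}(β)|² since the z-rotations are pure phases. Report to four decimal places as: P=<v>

P=0.9491

D^1_{0,0}(0.0886,2.914,6.0945) = e^{-i·0·0.0886}·d^1_{0,0}(2.914)·e^{-i·0·6.0945}. Compute d first:
c=cos(2.914/2)=0.113551, s=sin(2.914/2)=0.993532; N=√[1·1·1·1]=1.000000
k∈{0,1} keeps every argument non-negative
  k=0: (−1)^0·1.0000/(1)·0.1136^2·0.9935^0 = +0.012894
  k=1: (−1)^1·1.0000/(1)·0.1136^0·0.9935^2 = -0.987106
d^1_{0,0}(2.914) = +0.012894 -0.987106 = -0.974212
|D^1_{0,0}|² = |d^1_{0,0}(β)|² = (-0.974212)² = 0.949090 (the z-rotation phases have unit modulus)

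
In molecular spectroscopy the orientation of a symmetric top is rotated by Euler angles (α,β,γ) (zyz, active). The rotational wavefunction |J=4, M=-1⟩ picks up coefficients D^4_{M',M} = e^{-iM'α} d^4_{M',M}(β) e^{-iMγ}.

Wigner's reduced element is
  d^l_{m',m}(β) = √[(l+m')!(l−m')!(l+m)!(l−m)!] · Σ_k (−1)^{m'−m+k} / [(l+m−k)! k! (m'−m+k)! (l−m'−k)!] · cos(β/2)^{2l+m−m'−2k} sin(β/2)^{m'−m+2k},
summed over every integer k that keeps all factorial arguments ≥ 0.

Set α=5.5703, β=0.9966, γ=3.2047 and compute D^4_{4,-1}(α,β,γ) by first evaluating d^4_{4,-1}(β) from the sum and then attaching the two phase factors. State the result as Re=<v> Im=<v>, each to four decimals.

First d^4_{4,-1}(β=0.9966), then the phase factors e^{-i(4)α} and e^{-i(-1)γ}:
With c≡cos(β/2)=0.878396 and s≡sin(β/2)=0.477933, N=[40320·1·6·120]^{1/2}=5387.986637
k: max(0,(-1)−(4))=0 … min(4+(-1),4−(4))=0
  k=0: (−1)^5·5387.9866/(720)·0.8784^3·0.4779^5 = -0.126474
d^4_{4,-1}(0.9966) = -0.126474
Phases: e^{-i·(4)·5.5703}=-0.958229+0.286002i, e^{-i·(-1)·3.2047}=-0.998009-0.063065i ⇒ D=-0.123231+0.028457i

Re=-0.1232 Im=0.0285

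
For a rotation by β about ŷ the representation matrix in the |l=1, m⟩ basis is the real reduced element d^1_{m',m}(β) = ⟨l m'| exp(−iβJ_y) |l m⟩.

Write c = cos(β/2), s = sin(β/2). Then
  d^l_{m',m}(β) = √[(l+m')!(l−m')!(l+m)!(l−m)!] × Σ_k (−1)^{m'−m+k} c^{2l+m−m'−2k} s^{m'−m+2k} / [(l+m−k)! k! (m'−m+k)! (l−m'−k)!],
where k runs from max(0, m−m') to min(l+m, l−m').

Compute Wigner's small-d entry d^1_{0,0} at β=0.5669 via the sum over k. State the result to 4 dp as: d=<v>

d^1_{0,0}(β=0.5669) via Wigner's sum:
Half-angle: c=0.960096, s=0.279670. N=√(1·1·1·1)=1.000000
The bounds max(0,m−m')=0 and min(l+m,l−m')=1 give 2 terms
  k=0: (−1)^0·1.0000/(1)·0.9601^2·0.2797^0 = +0.921785
  k=1: (−1)^1·1.0000/(1)·0.9601^0·0.2797^2 = -0.078215
d^1_{0,0}(0.5669) = +0.921785 -0.078215 = +0.843570

d=0.8436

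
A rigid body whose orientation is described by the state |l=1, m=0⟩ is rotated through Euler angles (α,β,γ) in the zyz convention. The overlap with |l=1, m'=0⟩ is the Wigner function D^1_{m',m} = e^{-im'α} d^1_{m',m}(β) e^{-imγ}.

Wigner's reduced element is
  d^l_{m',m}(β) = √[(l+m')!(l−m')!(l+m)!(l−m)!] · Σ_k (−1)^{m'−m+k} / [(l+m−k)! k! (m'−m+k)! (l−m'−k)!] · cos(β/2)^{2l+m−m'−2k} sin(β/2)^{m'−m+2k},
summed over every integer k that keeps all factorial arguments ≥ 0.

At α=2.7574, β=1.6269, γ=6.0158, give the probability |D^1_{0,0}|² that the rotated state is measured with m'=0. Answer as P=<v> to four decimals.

P=0.0031

First d^1_{0,0}(β=1.6269), then the phase factors e^{-i(0)α} and e^{-i(0)γ}:
c=cos(1.6269/2)=0.686996, s=sin(1.6269/2)=0.726662; N=√[1·1·1·1]=1.000000
Admissible k: 0..1 (factorial args all ≥0)
  k=0: (−1)^0·1.0000/(1)·0.6870^2·0.7267^0 = +0.471963
  k=1: (−1)^1·1.0000/(1)·0.6870^0·0.7267^2 = -0.528037
d^1_{0,0}(1.6269) = +0.471963 -0.528037 = -0.056074
|D^1_{0,0}|² = |d^1_{0,0}(β)|² = (-0.056074)² = 0.003144 (the z-rotation phases have unit modulus)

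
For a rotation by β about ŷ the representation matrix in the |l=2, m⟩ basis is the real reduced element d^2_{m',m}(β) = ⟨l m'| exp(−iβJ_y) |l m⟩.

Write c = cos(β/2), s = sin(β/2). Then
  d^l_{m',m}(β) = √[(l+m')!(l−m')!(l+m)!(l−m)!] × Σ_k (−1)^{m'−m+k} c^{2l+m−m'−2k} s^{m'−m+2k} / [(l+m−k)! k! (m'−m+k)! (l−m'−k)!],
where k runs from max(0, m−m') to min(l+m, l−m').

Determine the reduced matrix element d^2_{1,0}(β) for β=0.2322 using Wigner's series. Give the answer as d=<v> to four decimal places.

d^2_{1,0}(β=0.2322) via Wigner's sum:
With c≡cos(β/2)=0.993268 and s≡sin(β/2)=0.115839, N=[6·1·2·2]^{1/2}=4.898979
k∈{0,1} keeps every argument non-negative
  k=0: (−1)^1·4.8990/(2)·0.9933^3·0.1158^1 = -0.278055
  k=1: (−1)^2·4.8990/(2)·0.9933^1·0.1158^3 = +0.003782
d^2_{1,0}(0.2322) = -0.278055 +0.003782 = -0.274273

d=-0.2743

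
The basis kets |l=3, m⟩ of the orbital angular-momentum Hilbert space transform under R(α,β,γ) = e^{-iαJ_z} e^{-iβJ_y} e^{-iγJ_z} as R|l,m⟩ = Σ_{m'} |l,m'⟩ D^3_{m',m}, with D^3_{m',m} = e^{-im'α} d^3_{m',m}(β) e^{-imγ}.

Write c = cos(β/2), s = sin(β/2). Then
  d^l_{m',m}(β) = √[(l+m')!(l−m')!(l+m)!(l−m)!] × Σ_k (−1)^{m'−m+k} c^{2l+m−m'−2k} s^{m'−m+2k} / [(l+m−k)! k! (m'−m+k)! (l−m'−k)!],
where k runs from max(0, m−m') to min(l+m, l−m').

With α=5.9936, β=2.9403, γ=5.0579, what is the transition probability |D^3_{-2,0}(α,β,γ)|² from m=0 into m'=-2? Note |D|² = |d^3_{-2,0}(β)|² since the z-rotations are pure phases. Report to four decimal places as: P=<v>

P=0.0029

First d^3_{-2,0}(β=2.9403), then the phase factors e^{-i(-2)α} and e^{-i(0)γ}:
c=cos(2.9403/2)=0.100476, s=sin(2.9403/2)=0.994939; N=√[1·120·6·6]=65.726707
Admissible k: 2..3 (factorial args all ≥0)
  k=2: (−1)^0·65.7267/(12)·0.1005^4·0.9949^2 = +0.000553
  k=3: (−1)^1·65.7267/(12)·0.1005^2·0.9949^4 = -0.054185
d^3_{-2,0}(2.9403) = +0.000553 -0.054185 = -0.053632
|D^3_{-2,0}|² = |d^3_{-2,0}(β)|² = (-0.053632)² = 0.002876 (the z-rotation phases have unit modulus)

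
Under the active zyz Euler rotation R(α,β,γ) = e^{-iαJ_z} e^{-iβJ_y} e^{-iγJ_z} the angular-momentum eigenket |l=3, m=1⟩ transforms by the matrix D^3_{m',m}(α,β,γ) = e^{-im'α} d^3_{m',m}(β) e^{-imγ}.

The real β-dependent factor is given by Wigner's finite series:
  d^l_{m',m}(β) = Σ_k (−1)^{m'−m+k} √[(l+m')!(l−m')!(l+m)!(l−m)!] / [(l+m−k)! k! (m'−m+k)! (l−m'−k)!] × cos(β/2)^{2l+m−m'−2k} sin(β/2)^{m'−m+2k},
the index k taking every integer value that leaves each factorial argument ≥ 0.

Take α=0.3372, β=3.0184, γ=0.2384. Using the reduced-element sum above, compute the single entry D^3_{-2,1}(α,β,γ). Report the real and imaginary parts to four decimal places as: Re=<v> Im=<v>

First d^3_{-2,1}(β=3.0184), then the phase factors e^{-i(-2)α} and e^{-i(1)γ}:
With c≡cos(β/2)=0.061557 and s≡sin(β/2)=0.998104, N=[1·120·24·2]^{1/2}=75.894664
k: max(0,(1)−(-2))=3 … min(3+(1),3−(-2))=4
  k=3: (−1)^0·75.8947/(12)·0.0616^3·0.9981^3 = +0.001467
  k=4: (−1)^1·75.8947/(24)·0.0616^1·0.9981^5 = -0.192823
d^3_{-2,1}(3.0184) = +0.001467 -0.192823 = -0.191356
D = (+0.781082+0.624429i)·(-0.191356)·(+0.971717-0.236148i) = -0.173454-0.080813i

Re=-0.1735 Im=-0.0808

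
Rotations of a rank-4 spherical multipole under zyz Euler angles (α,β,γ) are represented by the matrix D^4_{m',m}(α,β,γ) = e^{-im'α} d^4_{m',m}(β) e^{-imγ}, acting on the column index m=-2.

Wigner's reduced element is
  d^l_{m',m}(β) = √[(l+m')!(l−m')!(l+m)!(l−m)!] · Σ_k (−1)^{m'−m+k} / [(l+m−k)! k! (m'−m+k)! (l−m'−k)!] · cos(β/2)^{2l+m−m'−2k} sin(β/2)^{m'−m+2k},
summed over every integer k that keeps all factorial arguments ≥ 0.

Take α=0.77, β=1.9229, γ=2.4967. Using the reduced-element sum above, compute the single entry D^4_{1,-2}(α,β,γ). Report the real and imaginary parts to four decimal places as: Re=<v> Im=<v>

Re=-0.1833 Im=-0.3446

First d^4_{1,-2}(β=1.9229), then the phase factors e^{-i(1)α} and e^{-i(-2)γ}:
With c≡cos(β/2)=0.572332 and s≡sin(β/2)=0.820022, N=[120·6·2·720]^{1/2}=1018.233765
The bounds max(0,m−m')=0 and min(l+m,l−m')=2 give 3 terms
  k=0: (−1)^3·1018.2338/(72)·0.5723^5·0.8200^3 = -0.478884
  k=1: (−1)^4·1018.2338/(48)·0.5723^3·0.8200^5 = +1.474612
  k=2: (−1)^5·1018.2338/(240)·0.5723^1·0.8200^7 = -0.605430
d^4_{1,-2}(1.9229) = -0.478884 +1.474612 -0.605430 = +0.390298
Attach z-rotation phases: D = e^{-i(1)(0.77)}·(+0.390298)·e^{-i(-2)(2.4967)} = -0.183336-0.344558i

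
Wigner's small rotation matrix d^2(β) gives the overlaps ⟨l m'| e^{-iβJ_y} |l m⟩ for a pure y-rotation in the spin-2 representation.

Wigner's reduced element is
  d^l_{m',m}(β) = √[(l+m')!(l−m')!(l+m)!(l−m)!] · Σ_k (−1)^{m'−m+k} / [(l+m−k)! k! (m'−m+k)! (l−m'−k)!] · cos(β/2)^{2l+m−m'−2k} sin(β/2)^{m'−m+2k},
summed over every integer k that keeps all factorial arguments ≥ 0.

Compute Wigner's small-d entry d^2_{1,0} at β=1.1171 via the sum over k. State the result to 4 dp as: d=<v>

d^2_{1,0}(β=1.1171) via Wigner's sum:
Half-angle: c=0.848024, s=0.529957. N=√(6·1·2·2)=4.898979
k: max(0,(0)−(1))=0 … min(2+(0),2−(1))=1
  k=0: (−1)^1·4.8990/(2)·0.8480^3·0.5300^1 = -0.791665
  k=1: (−1)^2·4.8990/(2)·0.8480^1·0.5300^3 = +0.309176
d^2_{1,0}(1.1171) = -0.791665 +0.309176 = -0.482489

d=-0.4825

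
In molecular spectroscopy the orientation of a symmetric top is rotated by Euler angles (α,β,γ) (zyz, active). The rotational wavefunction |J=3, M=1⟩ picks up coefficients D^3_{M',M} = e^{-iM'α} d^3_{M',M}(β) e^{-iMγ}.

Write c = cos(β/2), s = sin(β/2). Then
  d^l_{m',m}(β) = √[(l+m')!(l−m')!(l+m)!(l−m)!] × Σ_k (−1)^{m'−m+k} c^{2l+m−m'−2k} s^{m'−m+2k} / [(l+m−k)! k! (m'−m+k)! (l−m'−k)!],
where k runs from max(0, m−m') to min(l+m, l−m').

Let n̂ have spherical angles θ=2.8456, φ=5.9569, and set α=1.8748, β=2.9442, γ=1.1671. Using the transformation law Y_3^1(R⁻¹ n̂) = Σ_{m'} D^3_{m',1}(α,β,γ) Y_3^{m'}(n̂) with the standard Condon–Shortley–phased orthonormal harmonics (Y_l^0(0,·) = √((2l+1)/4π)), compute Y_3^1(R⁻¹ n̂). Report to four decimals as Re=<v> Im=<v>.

Need the full column D^3_{m',1} for m'=−3..3 at α=1.8748, β=2.9442, γ=1.1671.
cos(β/2)=0.098536, sin(β/2)=0.995133
d^3_{-3,1}: single k=4 term ⇒ +0.036878;  D = -0.009305-0.035684i
d^3_{-2,1}: k∈[3..4] ⇒ +0.005963 -0.304090 = -0.298127;  D = +0.252733-0.158132i
d^3_{-1,1}: k∈[2..4] ⇒ +0.000560 -0.076174 +0.971154 = +0.895540;  D = +0.680484+0.582180i
d^3_{0,1}: k∈[1..3] ⇒ +0.000032 -0.009798 +0.333114 = +0.323348;  D = +0.127018-0.297356i
d^3_{1,1}: k∈[0..2] ⇒ +0.000001 -0.000747 +0.057130 = +0.056385;  D = -0.056105-0.005612i
d^3_{2,1}: k∈[0..1] ⇒ -0.000029 +0.005963 = +0.005934;  D = +0.001204+0.005810i
d^3_{3,1}: single k=0 term ⇒ +0.000362;  D = +0.000316-0.000176i
Y_3^{m'}(θ=2.8456,φ=5.9569) and Σ D·Y over m':
  (-0.0093-0.0357i)·(+0.0058+0.0086i)  (+0.2527-0.1581i)·(-0.0661-0.0505i)  (+0.6805+0.5822i)·(+0.3192+0.1080i)  (+0.1270-0.2974i)·(-0.5620+0.0000i)  (-0.0561-0.0056i)·(-0.3192+0.1080i)  (+0.0012+0.0058i)·(-0.0661+0.0505i)  (+0.0003-0.0002i)·(-0.0058+0.0086i)
Y_3^1(R⁻¹ n̂) = +0.076641+0.419263i

Re=0.0766 Im=0.4193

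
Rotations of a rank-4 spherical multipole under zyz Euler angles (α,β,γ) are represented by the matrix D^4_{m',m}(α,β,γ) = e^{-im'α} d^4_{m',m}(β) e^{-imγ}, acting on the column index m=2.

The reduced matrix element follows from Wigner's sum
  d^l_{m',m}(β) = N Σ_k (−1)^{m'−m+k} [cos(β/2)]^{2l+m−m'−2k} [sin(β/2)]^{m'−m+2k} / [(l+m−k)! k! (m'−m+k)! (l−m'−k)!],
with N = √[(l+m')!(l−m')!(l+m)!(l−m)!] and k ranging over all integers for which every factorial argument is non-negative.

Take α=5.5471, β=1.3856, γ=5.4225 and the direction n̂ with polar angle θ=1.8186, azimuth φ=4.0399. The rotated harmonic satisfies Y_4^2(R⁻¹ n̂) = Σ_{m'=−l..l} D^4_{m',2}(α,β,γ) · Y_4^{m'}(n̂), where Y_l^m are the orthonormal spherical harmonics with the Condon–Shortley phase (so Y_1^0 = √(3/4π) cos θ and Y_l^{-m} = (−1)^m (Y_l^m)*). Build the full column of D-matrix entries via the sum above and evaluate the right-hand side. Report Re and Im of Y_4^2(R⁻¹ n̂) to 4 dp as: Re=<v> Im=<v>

Re=-0.2050 Im=0.2636

Need the full column D^4_{m',2} for m'=−4..4 at α=5.5471, β=1.3856, γ=5.4225.
cos(β/2)=0.769461, sin(β/2)=0.638694
d^4_{-4,2}: single k=6 term ⇒ +0.212672;  D = +0.072490-0.199936i
d^4_{-3,2}: k∈[5..6] ⇒ +0.543512 -0.124825 = +0.418687;  D = +0.370034-0.195894i
d^4_{-2,2}: k∈[4..6] ⇒ +0.875002 -0.482294 +0.027691 = +0.420399;  D = +0.407413+0.103682i
d^4_{-1,2}: k∈[3..5] ⇒ +0.993862 -1.027142 +0.141538 = +0.108258;  D = +0.059826+0.090226i
d^4_{0,2}: k∈[2..4] ⇒ +0.803204 -1.475732 +0.381287 = -0.291241;  D = +0.043688-0.287946i
d^4_{1,2}: k∈[1..3] ⇒ +0.432747 -1.490793 +0.684761 = -0.373285;  D = +0.289282-0.235917i
d^4_{2,2}: k∈[0..2] ⇒ +0.122883 -1.015981 +0.875002 = -0.018097;  D = +0.018073+0.000940i
d^4_{3,2}: k∈[0..1] ⇒ -0.381647 +0.788853 = +0.407206;  D = -0.287178-0.288696i
d^4_{4,2}: single k=0 term ⇒ +0.448006;  D = -0.020904-0.447518i
Y_4^{m'}(θ=1.8186,φ=4.0399) and Σ D·Y over m':
  (+0.0725-0.1999i)·(-0.3517+0.1706i)  (+0.3700-0.1959i)·(-0.2523-0.1208i)  (+0.4074+0.1037i)·(+0.0408+0.1774i)  (+0.0598+0.0902i)·(-0.1807+0.2269i)  (+0.0437-0.2879i)·(+0.1398+0.0000i)  (+0.2893-0.2359i)·(+0.1807+0.2269i)  (+0.0181+0.0009i)·(+0.0408-0.1774i)  (-0.2872-0.2887i)·(+0.2523-0.1208i)  (-0.0209-0.4475i)·(-0.3517-0.1706i)
Y_4^2(R⁻¹ n̂) = -0.204979+0.263563i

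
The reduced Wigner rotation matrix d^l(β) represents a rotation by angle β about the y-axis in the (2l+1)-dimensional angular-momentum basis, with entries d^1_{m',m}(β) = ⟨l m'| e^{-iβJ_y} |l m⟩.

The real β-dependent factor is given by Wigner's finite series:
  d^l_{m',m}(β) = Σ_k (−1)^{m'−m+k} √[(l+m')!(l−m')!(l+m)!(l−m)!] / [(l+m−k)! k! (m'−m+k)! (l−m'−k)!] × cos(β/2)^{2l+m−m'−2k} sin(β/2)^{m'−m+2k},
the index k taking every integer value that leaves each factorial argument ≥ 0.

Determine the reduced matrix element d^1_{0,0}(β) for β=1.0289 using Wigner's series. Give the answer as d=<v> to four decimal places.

d^1_{0,0}(β=1.0289) via Wigner's sum:
With c≡cos(β/2)=0.870563 and s≡sin(β/2)=0.492056, N=[1·1·1·1]^{1/2}=1.000000
k∈{0,1} keeps every argument non-negative
  k=0: (−1)^0·1.0000/(1)·0.8706^2·0.4921^0 = +0.757881
  k=1: (−1)^1·1.0000/(1)·0.8706^0·0.4921^2 = -0.242119
d^1_{0,0}(1.0289) = +0.757881 -0.242119 = +0.515762

d=0.5158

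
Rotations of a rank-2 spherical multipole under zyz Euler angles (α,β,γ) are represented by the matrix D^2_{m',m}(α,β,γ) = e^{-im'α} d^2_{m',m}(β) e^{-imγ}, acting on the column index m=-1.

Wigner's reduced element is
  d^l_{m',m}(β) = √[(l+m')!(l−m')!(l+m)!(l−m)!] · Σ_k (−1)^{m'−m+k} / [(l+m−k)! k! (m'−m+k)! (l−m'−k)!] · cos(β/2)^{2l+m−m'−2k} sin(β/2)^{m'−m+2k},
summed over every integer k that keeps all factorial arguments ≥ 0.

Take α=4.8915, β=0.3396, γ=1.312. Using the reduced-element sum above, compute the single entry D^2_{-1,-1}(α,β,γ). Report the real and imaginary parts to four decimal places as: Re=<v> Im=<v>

First d^2_{-1,-1}(β=0.3396), then the phase factors e^{-i(-1)α} and e^{-i(-1)γ}:
With c≡cos(β/2)=0.985619 and s≡sin(β/2)=0.168985, N=[1·6·1·6]^{1/2}=6.000000
The bounds max(0,m−m')=0 and min(l+m,l−m')=1 give 2 terms
  k=0: (−1)^0·6.0000/(6)·0.9856^4·0.1690^0 = +0.943703
  k=1: (−1)^1·6.0000/(2)·0.9856^2·0.1690^2 = -0.083222
d^2_{-1,-1}(0.3396) = +0.943703 -0.083222 = +0.860482
Phases: e^{-i·(-1)·4.8915}=+0.178155-0.984002i, e^{-i·(-1)·1.312}=+0.255917+0.966699i ⇒ D=+0.857751-0.068495i

Re=0.8578 Im=-0.0685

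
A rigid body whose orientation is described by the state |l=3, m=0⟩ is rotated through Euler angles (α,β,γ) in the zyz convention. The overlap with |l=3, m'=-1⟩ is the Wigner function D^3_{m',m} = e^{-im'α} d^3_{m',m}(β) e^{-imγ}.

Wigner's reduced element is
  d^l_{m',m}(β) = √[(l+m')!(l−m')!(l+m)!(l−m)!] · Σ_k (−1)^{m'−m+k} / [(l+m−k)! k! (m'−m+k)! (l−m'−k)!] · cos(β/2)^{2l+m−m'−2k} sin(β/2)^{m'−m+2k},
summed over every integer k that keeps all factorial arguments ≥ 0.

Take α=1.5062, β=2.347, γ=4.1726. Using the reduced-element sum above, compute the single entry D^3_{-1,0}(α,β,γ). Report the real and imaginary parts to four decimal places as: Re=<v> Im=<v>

D^3_{-1,0}(1.5062,2.347,4.1726) = e^{-i·-1·1.5062}·d^3_{-1,0}(2.347)·e^{-i·0·4.1726}. Compute d first:
c=cos(2.347/2)=0.386927, s=sin(2.347/2)=0.922110; N=√[2·24·6·6]=41.569219
k∈{1,2,3} keeps every argument non-negative
  k=1: (−1)^0·41.5692/(12)·0.3869^5·0.9221^1 = +0.027702
  k=2: (−1)^1·41.5692/(4)·0.3869^3·0.9221^3 = -0.472005
  k=3: (−1)^2·41.5692/(12)·0.3869^1·0.9221^5 = +0.893581
d^3_{-1,0}(2.347) = +0.027702 -0.472005 +0.893581 = +0.449279
D = (+0.064551+0.997914i)·(+0.449279)·(+1.000000+0.000000i) = +0.029002+0.448342i

Re=0.0290 Im=0.4483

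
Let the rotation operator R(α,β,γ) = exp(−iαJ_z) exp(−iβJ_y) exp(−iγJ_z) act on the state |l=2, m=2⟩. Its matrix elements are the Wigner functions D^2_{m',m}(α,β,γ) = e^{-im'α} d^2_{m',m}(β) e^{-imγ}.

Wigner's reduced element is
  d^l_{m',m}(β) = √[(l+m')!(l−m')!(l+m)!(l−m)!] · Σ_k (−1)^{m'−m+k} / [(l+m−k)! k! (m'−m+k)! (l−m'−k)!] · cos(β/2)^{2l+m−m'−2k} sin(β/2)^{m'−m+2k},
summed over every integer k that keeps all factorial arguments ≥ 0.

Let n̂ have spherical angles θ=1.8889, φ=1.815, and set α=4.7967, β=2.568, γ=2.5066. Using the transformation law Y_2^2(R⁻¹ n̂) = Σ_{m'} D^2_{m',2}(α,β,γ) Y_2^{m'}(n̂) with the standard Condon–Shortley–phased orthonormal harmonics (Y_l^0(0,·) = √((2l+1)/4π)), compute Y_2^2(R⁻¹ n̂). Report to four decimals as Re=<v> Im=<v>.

Need the full column D^2_{m',2} for m'=−2..2 at α=4.7967, β=2.568, γ=2.5066.
cos(β/2)=0.282881, sin(β/2)=0.959155
d^2_{-2,2}: single k=4 term ⇒ +0.846360;  D = -0.111554-0.838976i
d^2_{-1,2}: single k=3 term ⇒ +0.499229;  D = +0.487575-0.107241i
d^2_{0,2}: single k=2 term ⇒ +0.180327;  D = +0.053430+0.172230i
d^2_{1,2}: single k=1 term ⇒ +0.043424;  D = -0.040243+0.016313i
d^2_{2,2}: single k=0 term ⇒ +0.006403;  D = -0.002897-0.005711i
Y_2^{m'}(θ=1.8889,φ=1.815) and Σ D·Y over m':
  (-0.1116-0.8390i)·(-0.3077+0.1635i)  (+0.4876-0.1072i)·(+0.0555+0.2227i)  (+0.0534+0.1722i)·(-0.2228+0.0000i)  (-0.0402+0.0163i)·(-0.0555+0.2227i)  (-0.0029-0.0057i)·(-0.3077-0.1635i)
Y_2^2(R⁻¹ n̂) = +0.209107+0.296563i

Re=0.2091 Im=0.2966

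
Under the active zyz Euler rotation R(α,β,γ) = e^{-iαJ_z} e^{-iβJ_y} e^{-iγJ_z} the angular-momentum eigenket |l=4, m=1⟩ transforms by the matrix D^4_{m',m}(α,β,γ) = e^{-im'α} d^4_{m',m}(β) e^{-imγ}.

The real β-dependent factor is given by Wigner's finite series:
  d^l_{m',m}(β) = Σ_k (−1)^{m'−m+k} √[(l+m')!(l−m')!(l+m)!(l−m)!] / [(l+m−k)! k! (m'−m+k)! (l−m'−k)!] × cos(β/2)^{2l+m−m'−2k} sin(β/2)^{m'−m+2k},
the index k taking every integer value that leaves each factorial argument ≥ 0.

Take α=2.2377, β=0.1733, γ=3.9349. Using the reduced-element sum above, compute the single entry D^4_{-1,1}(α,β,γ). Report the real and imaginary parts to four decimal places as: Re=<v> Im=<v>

Re=-0.0090 Im=-0.0710

First d^4_{-1,1}(β=0.1733), then the phase factors e^{-i(-1)α} and e^{-i(1)γ}:
c=cos(0.1733/2)=0.996248, s=sin(0.1733/2)=0.086542; N=√[6·120·120·6]=720.000000
The bounds max(0,m−m')=2 and min(l+m,l−m')=5 give 4 terms
  k=2: (−1)^0·720.0000/(72)·0.9962^6·0.0865^2 = +0.073224
  k=3: (−1)^1·720.0000/(24)·0.9962^4·0.0865^4 = -0.001658
  k=4: (−1)^2·720.0000/(48)·0.9962^2·0.0865^6 = +0.000006
  k=5: (−1)^3·720.0000/(720)·0.9962^0·0.0865^8 = -0.000000
d^4_{-1,1}(0.1733) = +0.073224 -0.001658 +0.000006 -0.000000 = +0.071573
Attach z-rotation phases: D = e^{-i(-1)(2.2377)}·(+0.071573)·e^{-i(1)(3.9349)} = -0.009023-0.071002i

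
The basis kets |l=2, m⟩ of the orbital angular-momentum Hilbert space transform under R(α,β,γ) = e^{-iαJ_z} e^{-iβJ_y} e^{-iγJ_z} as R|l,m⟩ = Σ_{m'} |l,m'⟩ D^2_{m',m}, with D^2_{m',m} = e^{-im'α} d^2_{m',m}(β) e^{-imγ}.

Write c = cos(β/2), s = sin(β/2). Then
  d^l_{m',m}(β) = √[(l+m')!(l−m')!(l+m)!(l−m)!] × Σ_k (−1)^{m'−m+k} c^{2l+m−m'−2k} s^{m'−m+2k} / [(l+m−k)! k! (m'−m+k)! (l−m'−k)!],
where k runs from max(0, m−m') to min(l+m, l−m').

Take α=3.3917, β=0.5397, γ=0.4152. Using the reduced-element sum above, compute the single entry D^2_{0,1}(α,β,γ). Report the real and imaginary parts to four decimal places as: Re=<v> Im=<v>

Re=0.4940 Im=-0.2178

First d^2_{0,1}(β=0.5397), then the phase factors e^{-i(0)α} and e^{-i(1)γ}:
Half-angle: c=0.963811, s=0.266587. N=√(2·2·6·1)=4.898979
k: max(0,(1)−(0))=1 … min(2+(1),2−(0))=2
  k=1: (−1)^0·4.8990/(2)·0.9638^3·0.2666^1 = +0.584642
  k=2: (−1)^1·4.8990/(2)·0.9638^1·0.2666^3 = -0.044728
d^2_{0,1}(0.5397) = +0.584642 -0.044728 = +0.539913
Phases: e^{-i·(0)·3.3917}=+1.000000+0.000000i, e^{-i·(1)·0.4152}=+0.915036-0.403373i ⇒ D=+0.494040-0.217786i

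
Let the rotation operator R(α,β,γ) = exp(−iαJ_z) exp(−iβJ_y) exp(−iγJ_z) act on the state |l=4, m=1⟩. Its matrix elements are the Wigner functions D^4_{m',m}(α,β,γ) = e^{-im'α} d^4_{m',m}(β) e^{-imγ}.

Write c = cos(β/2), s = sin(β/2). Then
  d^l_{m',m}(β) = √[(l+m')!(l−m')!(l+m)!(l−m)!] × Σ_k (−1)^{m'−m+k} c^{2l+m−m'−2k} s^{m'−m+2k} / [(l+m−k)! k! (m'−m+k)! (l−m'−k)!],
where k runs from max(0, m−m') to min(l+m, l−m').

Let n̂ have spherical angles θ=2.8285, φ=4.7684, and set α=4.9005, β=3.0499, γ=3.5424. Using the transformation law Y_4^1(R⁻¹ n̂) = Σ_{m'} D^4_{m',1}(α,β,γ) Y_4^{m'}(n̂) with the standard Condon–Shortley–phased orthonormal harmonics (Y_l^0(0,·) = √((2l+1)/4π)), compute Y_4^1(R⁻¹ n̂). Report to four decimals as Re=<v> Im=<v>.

Need the full column D^4_{m',1} for m'=−4..4 at α=4.9005, β=3.0499, γ=3.5424.
cos(β/2)=0.045830, sin(β/2)=0.998949
d^4_{-4,1}: single k=5 term ⇒ +0.000717;  D = -0.000673-0.000247i
d^4_{-3,1}: k∈[4..5] ⇒ +0.000058 -0.016567 = -0.016509;  D = -0.002688+0.016288i
d^4_{-2,1}: k∈[3..5] ⇒ +0.000003 -0.002031 +0.193016 = +0.190987;  D = +0.190929-0.004695i
d^4_{-1,1}: k∈[2..5] ⇒ +0.000000 -0.000132 +0.031308 -0.991625 = -0.960448;  D = -0.202747-0.938805i
d^4_{0,1}: k∈[1..4] ⇒ +0.000000 -0.000005 +0.002569 -0.203456 = -0.200892;  D = +0.184971-0.078381i
d^4_{1,1}: k∈[0..3] ⇒ +0.000000 -0.000000 +0.000132 -0.020872 = -0.020740;  D = +0.011521+0.017247i
d^4_{2,1}: k∈[0..2] ⇒ -0.000000 +0.000004 -0.001354 = -0.001350;  D = -0.000963+0.000947i
d^4_{3,1}: k∈[0..1] ⇒ +0.000000 -0.000058 = -0.000058;  D = -0.000048-0.000033i
d^4_{4,1}: single k=0 term ⇒ -0.000002;  D = +0.000001-0.000001i
Y_4^{m'}(θ=2.8285,φ=4.7684) and Σ D·Y over m':
  (-0.0007-0.0002i)·(+0.0039-0.0009i)  (-0.0027+0.0163i)·(+0.0058+0.0343i)  (+0.1909-0.0047i)·(-0.1683+0.0189i)  (-0.2027-0.9388i)·(-0.0259-0.4617i)  (+0.1850-0.0784i)·(+0.4782+0.0000i)  (+0.0115+0.0172i)·(+0.0259-0.4617i)  (-0.0010+0.0009i)·(-0.1683-0.0189i)  (-0.0000-0.0000i)·(-0.0058+0.0343i)  (+0.0000-0.0000i)·(+0.0039+0.0009i)
Y_4^1(R⁻¹ n̂) = -0.363949+0.079830i

Re=-0.3639 Im=0.0798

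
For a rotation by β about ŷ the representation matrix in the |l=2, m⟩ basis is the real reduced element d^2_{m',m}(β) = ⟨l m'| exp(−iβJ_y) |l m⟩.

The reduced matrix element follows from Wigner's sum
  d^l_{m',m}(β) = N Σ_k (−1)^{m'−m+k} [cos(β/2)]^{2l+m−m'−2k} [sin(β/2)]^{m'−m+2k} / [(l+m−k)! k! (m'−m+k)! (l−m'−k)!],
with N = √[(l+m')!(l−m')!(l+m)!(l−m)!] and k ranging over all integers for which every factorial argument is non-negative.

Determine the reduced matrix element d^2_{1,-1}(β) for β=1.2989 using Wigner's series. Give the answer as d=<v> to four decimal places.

d^2_{1,-1}(β=1.2989) via Wigner's sum:
c=cos(1.2989/2)=0.796417, s=sin(1.2989/2)=0.604748; N=√[6·1·1·6]=6.000000
k∈{0,1} keeps every argument non-negative
  k=0: (−1)^2·6.0000/(2)·0.7964^2·0.6047^2 = +0.695907
  k=1: (−1)^3·6.0000/(6)·0.7964^0·0.6047^4 = -0.133752
d^2_{1,-1}(1.2989) = +0.695907 -0.133752 = +0.562156

d=0.5622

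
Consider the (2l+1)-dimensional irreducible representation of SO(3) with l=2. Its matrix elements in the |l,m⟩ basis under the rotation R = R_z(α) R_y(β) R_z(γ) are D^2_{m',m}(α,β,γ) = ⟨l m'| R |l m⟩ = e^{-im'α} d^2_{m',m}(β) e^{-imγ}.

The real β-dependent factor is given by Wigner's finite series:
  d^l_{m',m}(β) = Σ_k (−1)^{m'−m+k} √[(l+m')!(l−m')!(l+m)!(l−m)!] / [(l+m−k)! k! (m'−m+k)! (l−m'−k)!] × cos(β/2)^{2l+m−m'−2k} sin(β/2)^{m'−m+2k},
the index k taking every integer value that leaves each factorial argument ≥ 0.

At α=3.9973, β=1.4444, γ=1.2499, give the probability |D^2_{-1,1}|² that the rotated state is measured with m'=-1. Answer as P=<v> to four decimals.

First d^2_{-1,1}(β=1.4444), then the phase factors e^{-i(-1)α} and e^{-i(1)γ}:
Half-angle: c=0.750353, s=0.661037. N=√(1·6·6·1)=6.000000
k: max(0,(1)−(-1))=2 … min(2+(1),2−(-1))=3
  k=2: (−1)^0·6.0000/(2)·0.7504^2·0.6610^2 = +0.738082
  k=3: (−1)^1·6.0000/(6)·0.7504^0·0.6610^4 = -0.190943
d^2_{-1,1}(1.4444) = +0.738082 -0.190943 = +0.547139
|D^2_{-1,1}|² = |d^2_{-1,1}(β)|² = (+0.547139)² = 0.299361 (the z-rotation phases have unit modulus)

P=0.2994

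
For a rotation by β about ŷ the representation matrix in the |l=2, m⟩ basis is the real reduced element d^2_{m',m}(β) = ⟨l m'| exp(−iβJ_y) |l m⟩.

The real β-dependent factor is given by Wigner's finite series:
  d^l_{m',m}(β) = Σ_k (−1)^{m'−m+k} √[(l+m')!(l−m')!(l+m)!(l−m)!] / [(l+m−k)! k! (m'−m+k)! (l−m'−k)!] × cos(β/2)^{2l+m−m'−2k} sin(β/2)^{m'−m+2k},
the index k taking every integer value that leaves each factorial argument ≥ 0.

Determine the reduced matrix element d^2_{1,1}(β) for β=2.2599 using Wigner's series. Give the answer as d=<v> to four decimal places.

d=-0.4136

d^2_{1,1}(β=2.2599) via Wigner's sum:
c=cos(2.2599/2)=0.426705, s=sin(2.2599/2)=0.904391; N=√[6·1·6·1]=6.000000
k∈{0,1} keeps every argument non-negative
  k=0: (−1)^0·6.0000/(6)·0.4267^4·0.9044^0 = +0.033152
  k=1: (−1)^1·6.0000/(2)·0.4267^2·0.9044^2 = -0.446775
d^2_{1,1}(2.2599) = +0.033152 -0.446775 = -0.413623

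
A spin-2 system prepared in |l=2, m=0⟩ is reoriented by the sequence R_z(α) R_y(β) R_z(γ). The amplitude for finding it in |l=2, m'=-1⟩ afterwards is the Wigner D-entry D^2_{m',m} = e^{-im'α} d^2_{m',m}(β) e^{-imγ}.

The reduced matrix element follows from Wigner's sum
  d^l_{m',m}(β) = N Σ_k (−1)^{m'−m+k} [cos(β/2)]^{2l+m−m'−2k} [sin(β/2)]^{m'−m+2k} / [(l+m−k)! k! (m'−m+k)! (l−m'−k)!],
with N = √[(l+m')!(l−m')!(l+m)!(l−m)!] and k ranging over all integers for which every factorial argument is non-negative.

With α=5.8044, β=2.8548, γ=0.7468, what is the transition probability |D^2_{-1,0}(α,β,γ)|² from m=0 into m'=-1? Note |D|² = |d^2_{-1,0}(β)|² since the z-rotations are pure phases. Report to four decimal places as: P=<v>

P=0.1104

D^2_{-1,0}(5.8044,2.8548,0.7468) = e^{-i·-1·5.8044}·d^2_{-1,0}(2.8548)·e^{-i·0·0.7468}. Compute d first:
Half-angle: c=0.142905, s=0.989736. N=√(1·6·2·2)=4.898979
k∈{1,2} keeps every argument non-negative
  k=1: (−1)^0·4.8990/(2)·0.1429^3·0.9897^1 = +0.007075
  k=2: (−1)^1·4.8990/(2)·0.1429^1·0.9897^3 = -0.339377
d^2_{-1,0}(2.8548) = +0.007075 -0.339377 = -0.332302
|D^2_{-1,0}|² = |d^2_{-1,0}(β)|² = (-0.332302)² = 0.110425 (the z-rotation phases have unit modulus)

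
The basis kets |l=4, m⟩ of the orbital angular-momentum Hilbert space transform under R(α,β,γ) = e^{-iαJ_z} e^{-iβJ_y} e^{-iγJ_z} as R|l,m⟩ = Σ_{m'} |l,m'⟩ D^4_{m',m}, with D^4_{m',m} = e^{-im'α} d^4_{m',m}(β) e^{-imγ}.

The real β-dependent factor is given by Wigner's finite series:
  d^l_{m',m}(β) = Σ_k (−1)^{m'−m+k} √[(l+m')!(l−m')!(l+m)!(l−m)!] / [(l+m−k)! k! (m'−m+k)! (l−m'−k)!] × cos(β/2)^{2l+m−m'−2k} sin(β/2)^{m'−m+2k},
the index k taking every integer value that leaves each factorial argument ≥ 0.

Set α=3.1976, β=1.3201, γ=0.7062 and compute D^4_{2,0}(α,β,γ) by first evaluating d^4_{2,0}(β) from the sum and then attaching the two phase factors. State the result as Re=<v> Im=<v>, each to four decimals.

Split into d^4_{2,0}(β=1.3201) × two z-phases.
With c≡cos(β/2)=0.789962 and s≡sin(β/2)=0.613156, N=[720·2·24·24]^{1/2}=910.735966
k: max(0,(0)−(2))=0 … min(4+(0),4−(2))=2
  k=0: (−1)^2·910.7360/(96)·0.7900^6·0.6132^2 = +0.866761
  k=1: (−1)^3·910.7360/(36)·0.7900^4·0.6132^4 = -1.392511
  k=2: (−1)^4·910.7360/(96)·0.7900^2·0.6132^6 = +0.314601
d^4_{2,0}(1.3201) = +0.866761 -1.392511 +0.314601 = -0.211149
Attach z-rotation phases: D = e^{-i(2)(3.1976)}·(-0.211149)·e^{-i(0)(0.7062)} = -0.209826+0.023602i

Re=-0.2098 Im=0.0236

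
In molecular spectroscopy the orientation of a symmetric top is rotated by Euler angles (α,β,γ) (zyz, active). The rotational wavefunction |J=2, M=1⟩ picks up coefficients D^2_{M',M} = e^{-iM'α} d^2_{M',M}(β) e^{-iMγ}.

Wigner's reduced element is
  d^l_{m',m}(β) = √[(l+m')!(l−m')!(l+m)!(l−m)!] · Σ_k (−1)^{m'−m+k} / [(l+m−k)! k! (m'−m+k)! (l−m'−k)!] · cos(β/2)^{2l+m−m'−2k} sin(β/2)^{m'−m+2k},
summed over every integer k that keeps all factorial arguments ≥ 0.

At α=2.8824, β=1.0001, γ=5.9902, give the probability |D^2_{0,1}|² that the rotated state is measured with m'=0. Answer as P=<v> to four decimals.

P=0.3100

Split into d^2_{0,1}(β=1.0001) × two z-phases.
c=cos(1.0001/2)=0.877559, s=sin(1.0001/2)=0.479469; N=√[2·2·6·1]=4.898979
k: max(0,(1)−(0))=1 … min(2+(1),2−(0))=2
  k=1: (−1)^0·4.8990/(2)·0.8776^3·0.4795^1 = +0.793716
  k=2: (−1)^1·4.8990/(2)·0.8776^1·0.4795^3 = -0.236938
d^2_{0,1}(1.0001) = +0.793716 -0.236938 = +0.556778
|D^2_{0,1}|² = |d^2_{0,1}(β)|² = (+0.556778)² = 0.310001 (the z-rotation phases have unit modulus)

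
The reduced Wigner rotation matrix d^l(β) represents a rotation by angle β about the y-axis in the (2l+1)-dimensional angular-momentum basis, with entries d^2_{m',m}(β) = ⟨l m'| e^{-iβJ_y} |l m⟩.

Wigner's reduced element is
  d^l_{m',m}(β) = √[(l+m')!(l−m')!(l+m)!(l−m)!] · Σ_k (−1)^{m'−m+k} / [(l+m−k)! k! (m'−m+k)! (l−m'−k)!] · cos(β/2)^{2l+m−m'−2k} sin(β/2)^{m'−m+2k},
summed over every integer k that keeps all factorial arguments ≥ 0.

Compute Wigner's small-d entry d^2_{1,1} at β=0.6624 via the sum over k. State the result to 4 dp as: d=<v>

d=0.5160

d^2_{1,1}(β=0.6624) via Wigner's sum:
c=cos(0.6624/2)=0.945653, s=sin(0.6624/2)=0.325178; N=√[6·1·6·1]=6.000000
The bounds max(0,m−m')=0 and min(l+m,l−m')=1 give 2 terms
  k=0: (−1)^0·6.0000/(6)·0.9457^4·0.3252^0 = +0.799700
  k=1: (−1)^1·6.0000/(2)·0.9457^2·0.3252^2 = -0.283679
d^2_{1,1}(0.6624) = +0.799700 -0.283679 = +0.516021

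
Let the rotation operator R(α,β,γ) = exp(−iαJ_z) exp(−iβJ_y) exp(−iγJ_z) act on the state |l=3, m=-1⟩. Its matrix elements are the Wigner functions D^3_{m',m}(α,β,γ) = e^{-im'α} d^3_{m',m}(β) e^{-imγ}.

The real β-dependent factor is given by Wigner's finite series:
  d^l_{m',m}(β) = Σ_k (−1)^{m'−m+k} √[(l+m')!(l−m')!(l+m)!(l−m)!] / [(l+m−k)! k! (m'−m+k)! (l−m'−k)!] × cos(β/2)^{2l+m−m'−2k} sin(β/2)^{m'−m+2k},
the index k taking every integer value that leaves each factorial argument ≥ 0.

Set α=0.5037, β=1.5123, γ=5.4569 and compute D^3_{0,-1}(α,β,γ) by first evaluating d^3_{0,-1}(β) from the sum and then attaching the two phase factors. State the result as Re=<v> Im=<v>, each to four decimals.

Split into d^3_{0,-1}(β=1.5123) × two z-phases.
Half-angle: c=0.727483, s=0.686126. N=√(6·6·2·24)=41.569219
The bounds max(0,m−m')=0 and min(l+m,l−m')=2 give 3 terms
  k=0: (−1)^1·41.5692/(12)·0.7275^5·0.6861^1 = -0.484293
  k=1: (−1)^2·41.5692/(4)·0.7275^3·0.6861^3 = +1.292384
  k=2: (−1)^3·41.5692/(12)·0.7275^1·0.6861^5 = -0.383206
d^3_{0,-1}(1.5123) = -0.484293 +1.292384 -0.383206 = +0.424885
Attach z-rotation phases: D = e^{-i(0)(0.5037)}·(+0.424885)·e^{-i(-1)(5.4569)} = +0.287907-0.312468i

Re=0.2879 Im=-0.3125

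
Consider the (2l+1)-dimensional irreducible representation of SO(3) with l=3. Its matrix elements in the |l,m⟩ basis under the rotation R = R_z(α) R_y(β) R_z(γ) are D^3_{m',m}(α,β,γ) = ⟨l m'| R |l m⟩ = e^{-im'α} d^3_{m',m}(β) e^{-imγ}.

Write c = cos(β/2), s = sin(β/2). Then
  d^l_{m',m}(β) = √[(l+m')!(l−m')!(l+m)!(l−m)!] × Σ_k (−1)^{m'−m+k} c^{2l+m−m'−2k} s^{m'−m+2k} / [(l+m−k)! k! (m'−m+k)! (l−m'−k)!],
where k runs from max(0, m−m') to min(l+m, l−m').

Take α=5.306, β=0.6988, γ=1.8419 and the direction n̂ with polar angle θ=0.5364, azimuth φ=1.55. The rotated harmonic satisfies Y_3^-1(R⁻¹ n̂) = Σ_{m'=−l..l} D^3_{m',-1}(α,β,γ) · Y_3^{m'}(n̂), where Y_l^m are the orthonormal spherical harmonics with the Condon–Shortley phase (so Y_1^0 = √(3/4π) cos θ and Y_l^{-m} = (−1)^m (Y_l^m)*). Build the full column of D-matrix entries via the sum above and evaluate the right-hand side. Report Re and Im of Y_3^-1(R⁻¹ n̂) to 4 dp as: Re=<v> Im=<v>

Re=-0.0404 Im=0.0595

Need the full column D^3_{m',-1} for m'=−3..3 at α=5.306, β=0.6988, γ=1.8419.
cos(β/2)=0.939578, sin(β/2)=0.342334
d^3_{-3,-1}: single k=2 term ⇒ +0.353735;  D = +0.163705-0.313575i
d^3_{-2,-1}: k∈[1..2] ⇒ +0.792711 -0.210465 = +0.582246;  D = +0.578568-0.065348i
d^3_{-1,-1}: k∈[0..2] ⇒ +0.688015 -0.730672 +0.072747 = +0.030091;  D = +0.019525+0.022896i
d^3_{0,-1}: k∈[0..2] ⇒ -0.868372 +0.345829 -0.015303 = -0.537846;  D = +0.144032-0.518201i
d^3_{1,-1}: k∈[0..2] ⇒ +0.548004 -0.096997 +0.001610 = +0.452617;  D = -0.429281+0.143455i
d^3_{2,-1}: k∈[0..1] ⇒ -0.210465 +0.013970 = -0.196495;  D = +0.155869+0.119647i
d^3_{3,-1}: single k=0 term ⇒ +0.046958;  D = +0.002866-0.046871i
Y_3^{m'}(θ=0.5364,φ=1.55) and Σ D·Y over m':
  (+0.1637-0.3136i)·(-0.0035+0.0556i)  (+0.5786-0.0653i)·(-0.2292-0.0095i)  (+0.0195+0.0229i)·(+0.0093-0.4449i)  (+0.1440-0.5182i)·(+0.2227+0.0000i)  (-0.4293+0.1435i)·(-0.0093-0.4449i)  (+0.1559+0.1196i)·(-0.2292+0.0095i)  (+0.0029-0.0469i)·(+0.0035+0.0556i)
Y_3^-1(R⁻¹ n̂) = -0.040413+0.059493i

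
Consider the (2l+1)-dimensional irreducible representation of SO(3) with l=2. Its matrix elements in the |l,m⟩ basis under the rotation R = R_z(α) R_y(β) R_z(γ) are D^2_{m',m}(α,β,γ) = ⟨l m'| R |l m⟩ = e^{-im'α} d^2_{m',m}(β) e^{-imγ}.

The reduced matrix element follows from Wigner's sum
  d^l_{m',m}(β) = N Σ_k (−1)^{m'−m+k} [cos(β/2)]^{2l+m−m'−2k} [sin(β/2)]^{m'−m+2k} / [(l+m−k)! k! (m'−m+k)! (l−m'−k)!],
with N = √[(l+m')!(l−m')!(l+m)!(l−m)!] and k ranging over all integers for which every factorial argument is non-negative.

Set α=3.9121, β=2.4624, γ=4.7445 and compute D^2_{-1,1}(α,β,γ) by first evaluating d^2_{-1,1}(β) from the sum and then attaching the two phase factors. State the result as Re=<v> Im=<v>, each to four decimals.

Re=-0.3328 Im=0.3657

First d^2_{-1,1}(β=2.4624), then the phase factors e^{-i(-1)α} and e^{-i(1)γ}:
Half-angle: c=0.333107, s=0.942889. N=√(1·6·6·1)=6.000000
k: max(0,(1)−(-1))=2 … min(2+(1),2−(-1))=3
  k=2: (−1)^0·6.0000/(2)·0.3331^2·0.9429^2 = +0.295943
  k=3: (−1)^1·6.0000/(6)·0.3331^0·0.9429^4 = -0.790392
d^2_{-1,1}(2.4624) = +0.295943 -0.790392 = -0.494449
D = (-0.717557-0.696499i)·(-0.494449)·(+0.032106+0.999484i) = -0.332815+0.365669i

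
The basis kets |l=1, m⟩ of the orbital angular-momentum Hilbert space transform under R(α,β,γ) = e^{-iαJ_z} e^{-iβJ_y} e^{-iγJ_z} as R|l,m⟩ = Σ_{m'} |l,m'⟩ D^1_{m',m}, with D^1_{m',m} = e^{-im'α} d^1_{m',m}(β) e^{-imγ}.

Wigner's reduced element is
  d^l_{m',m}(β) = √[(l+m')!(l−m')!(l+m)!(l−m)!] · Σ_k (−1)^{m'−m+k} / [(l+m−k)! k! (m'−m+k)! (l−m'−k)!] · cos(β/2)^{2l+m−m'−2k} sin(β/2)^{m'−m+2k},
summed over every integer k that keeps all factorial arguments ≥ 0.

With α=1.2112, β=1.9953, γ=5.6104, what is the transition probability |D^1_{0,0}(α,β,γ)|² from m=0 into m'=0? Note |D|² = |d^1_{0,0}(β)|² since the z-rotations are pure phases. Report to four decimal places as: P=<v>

P=0.1696

D^1_{0,0}(1.2112,1.9953,5.6104) = e^{-i·0·1.2112}·d^1_{0,0}(1.9953)·e^{-i·0·5.6104}. Compute d first:
With c≡cos(β/2)=0.542278 and s≡sin(β/2)=0.840199, N=[1·1·1·1]^{1/2}=1.000000
Admissible k: 0..1 (factorial args all ≥0)
  k=0: (−1)^0·1.0000/(1)·0.5423^2·0.8402^0 = +0.294066
  k=1: (−1)^1·1.0000/(1)·0.5423^0·0.8402^2 = -0.705934
d^1_{0,0}(1.9953) = +0.294066 -0.705934 = -0.411869
|D^1_{0,0}|² = |d^1_{0,0}(β)|² = (-0.411869)² = 0.169636 (the z-rotation phases have unit modulus)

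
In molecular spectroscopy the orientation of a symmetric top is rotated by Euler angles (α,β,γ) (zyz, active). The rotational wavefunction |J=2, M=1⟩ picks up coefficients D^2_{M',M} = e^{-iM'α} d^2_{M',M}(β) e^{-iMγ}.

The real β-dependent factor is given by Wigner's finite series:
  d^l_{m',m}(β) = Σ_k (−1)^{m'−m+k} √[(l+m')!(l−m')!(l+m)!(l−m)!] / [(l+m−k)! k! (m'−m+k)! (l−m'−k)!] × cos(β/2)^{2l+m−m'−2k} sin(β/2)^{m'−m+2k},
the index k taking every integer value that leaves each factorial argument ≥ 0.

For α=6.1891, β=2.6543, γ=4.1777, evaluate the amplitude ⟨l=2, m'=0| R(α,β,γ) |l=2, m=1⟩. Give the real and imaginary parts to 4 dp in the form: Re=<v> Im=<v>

Re=0.2582 Im=-0.4360

D^2_{0,1}(6.1891,2.6543,4.1777) = e^{-i·0·6.1891}·d^2_{0,1}(2.6543)·e^{-i·1·4.1777}. Compute d first:
Half-angle: c=0.241243, s=0.970465. N=√(2·2·6·1)=4.898979
k: max(0,(1)−(0))=1 … min(2+(1),2−(0))=2
  k=1: (−1)^0·4.8990/(2)·0.2412^3·0.9705^1 = +0.033375
  k=2: (−1)^1·4.8990/(2)·0.2412^1·0.9705^3 = -0.540094
d^2_{0,1}(2.6543) = +0.033375 -0.540094 = -0.506719
Phases: e^{-i·(0)·6.1891}=+1.000000+0.000000i, e^{-i·(1)·4.1777}=-0.509573+0.860427i ⇒ D=+0.258211-0.435995i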